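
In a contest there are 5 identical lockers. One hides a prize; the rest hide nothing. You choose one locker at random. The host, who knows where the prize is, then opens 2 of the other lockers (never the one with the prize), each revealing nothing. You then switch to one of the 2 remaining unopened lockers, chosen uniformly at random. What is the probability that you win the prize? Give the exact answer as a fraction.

2/5

Your original locker holds the prize with probability 1/5, so the other 4 collectively hold it with probability 4/5.
The host can always find 2 empty lockers to open, so the reveals don't change that 4/5; it is now spread over the 2 remaining unopened lockers.
P(win by switching) = (4/5) · (1/2) = 2/5.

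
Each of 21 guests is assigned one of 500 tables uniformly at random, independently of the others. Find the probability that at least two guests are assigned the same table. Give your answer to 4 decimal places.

0.3468

It's easier to compute the probability that all 21 are distinct.
P(all distinct) = 500/500 · 499/500 · ··· · 480/500 ≈ 0.6532.
So the probability of at least one match is 1 − 0.6532 = 0.3468.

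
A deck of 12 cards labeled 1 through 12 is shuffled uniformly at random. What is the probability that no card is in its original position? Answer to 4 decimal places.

0.3679

This is the derangement probability: permutations of 12 with no fixed point.
D(12) = 12! · (1 − 1/1! + 1/2! − ··· + (−1)^12/12!) = 176214841.
P = 176214841/479001600 = 16019531/43545600 ≈ 0.3679.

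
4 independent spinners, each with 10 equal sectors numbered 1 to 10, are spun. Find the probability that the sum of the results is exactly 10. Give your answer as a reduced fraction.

There are 10^4 = 10000 equally likely outcomes.
The number of ordered 4-tuples from {1,…,10} summing to 10 is 84.
P(sum = 10) = 84/10000 = 21/2500.

21/2500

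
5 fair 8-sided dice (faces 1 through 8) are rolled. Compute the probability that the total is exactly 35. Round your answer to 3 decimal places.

There are 8^5 = 32768 equally likely outcomes.
The number of ordered 5-tuples from {1,…,8} summing to 35 is 126.
P(sum = 35) = 126/32768 = 63/16384 ≈ 0.004.

0.004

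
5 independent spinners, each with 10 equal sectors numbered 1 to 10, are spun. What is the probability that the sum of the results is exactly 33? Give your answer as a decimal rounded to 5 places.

0.04335

There are 10^5 = 100000 equally likely outcomes.
The number of ordered 5-tuples from {1,…,10} summing to 33 is 4335.
P(sum = 33) = 4335/100000 = 867/20000 ≈ 0.04335.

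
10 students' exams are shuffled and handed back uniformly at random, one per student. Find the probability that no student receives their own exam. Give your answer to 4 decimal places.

0.3679

This is the derangement probability: permutations of 10 with no fixed point.
D(10) = 10! · (1 − 1/1! + 1/2! − ··· + (−1)^10/10!) = 1334961.
P = 1334961/3628800 = 16481/44800 ≈ 0.3679.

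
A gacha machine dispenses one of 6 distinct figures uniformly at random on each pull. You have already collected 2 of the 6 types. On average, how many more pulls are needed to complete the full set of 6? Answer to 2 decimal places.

Starting from 2 distinct types, each trial gives a new one with probability (6−i)/6 when i types are held, so the wait for the next new type is 6/(6−i).
E = 6/4 + 6/3 + 6/2 + 6/1 = 25/2 ≈ 12.50.

12.50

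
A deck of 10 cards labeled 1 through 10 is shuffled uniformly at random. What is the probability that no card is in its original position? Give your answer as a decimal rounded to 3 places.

This is the derangement probability: permutations of 10 with no fixed point.
D(10) = 10! · (1 − 1/1! + 1/2! − ··· + (−1)^10/10!) = 1334961.
P = 1334961/3628800 = 16481/44800 ≈ 0.368.

0.368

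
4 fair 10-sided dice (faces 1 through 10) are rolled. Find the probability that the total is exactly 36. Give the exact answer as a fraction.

7/2000

There are 10^4 = 10000 equally likely outcomes.
The number of ordered 4-tuples from {1,…,10} summing to 36 is 35.
P(sum = 36) = 35/10000 = 7/2000.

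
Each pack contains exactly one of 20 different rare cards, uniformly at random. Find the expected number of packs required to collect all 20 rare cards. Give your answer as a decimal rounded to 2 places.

71.95

After i distinct types are collected, each trial gives a new one with probability (20−i)/20, so the expected wait for the next new type is 20/(20−i).
E = 20/20 + 20/19 + 20/18 + 20/17 + 20/16 + 20/15 + 20/14 + 20/13 + 20/12 + 20/11 + 20/10 + 20/9 + 20/8 + 20/7 + 20/6 + 20/5 + 20/4 + 20/3 + 20/2 + 20/1 = 279175675/3879876 ≈ 71.95.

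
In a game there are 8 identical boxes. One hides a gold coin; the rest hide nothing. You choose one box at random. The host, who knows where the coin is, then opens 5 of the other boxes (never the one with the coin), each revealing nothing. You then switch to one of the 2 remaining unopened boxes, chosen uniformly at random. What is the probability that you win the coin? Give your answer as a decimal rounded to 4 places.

0.4375

Your original box holds the coin with probability 1/8, so the other 7 collectively hold it with probability 7/8.
The host can always find 5 empty boxes to open, so the reveals don't change that 7/8; it is now spread over the 2 remaining unopened boxes.
P(win by switching) = (7/8) · (1/2) = 7/16 ≈ 0.4375.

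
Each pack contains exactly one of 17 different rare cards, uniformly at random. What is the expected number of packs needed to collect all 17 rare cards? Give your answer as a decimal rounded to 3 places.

After i distinct types are collected, each trial gives a new one with probability (17−i)/17, so the expected wait for the next new type is 17/(17−i).
E = 17/17 + 17/16 + 17/15 + 17/14 + 17/13 + 17/12 + 17/11 + 17/10 + 17/9 + 17/8 + 17/7 + 17/6 + 17/5 + 17/4 + 17/3 + 17/2 + 17/1 = 42142223/720720 ≈ 58.472.

58.472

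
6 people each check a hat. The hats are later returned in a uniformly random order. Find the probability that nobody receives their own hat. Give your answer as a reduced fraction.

53/144

This is the derangement probability: permutations of 6 with no fixed point.
D(6) = 6! · (1 − 1/1! + 1/2! − ··· + (−1)^6/6!) = 265.
P = 265/720 = 53/144.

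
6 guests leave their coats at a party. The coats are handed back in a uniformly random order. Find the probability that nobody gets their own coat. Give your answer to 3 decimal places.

0.368

This is the derangement probability: permutations of 6 with no fixed point.
D(6) = 6! · (1 − 1/1! + 1/2! − ··· + (−1)^6/6!) = 265.
P = 265/720 = 53/144 ≈ 0.368.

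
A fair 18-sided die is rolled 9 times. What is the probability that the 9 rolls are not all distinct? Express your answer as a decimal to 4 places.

P(all 9 different) = 18/18 · 17/18 · ··· · 10/18 ≈ 0.0889.
P(at least two equal) = 1 − 0.0889 = 0.9111.

0.9111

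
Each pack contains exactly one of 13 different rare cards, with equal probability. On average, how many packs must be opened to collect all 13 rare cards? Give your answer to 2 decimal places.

41.34

After i distinct types are collected, each trial gives a new one with probability (13−i)/13, so the expected wait for the next new type is 13/(13−i).
E = 13/13 + 13/12 + 13/11 + 13/10 + 13/9 + 13/8 + 13/7 + 13/6 + 13/5 + 13/4 + 13/3 + 13/2 + 13/1 = 1145993/27720 ≈ 41.34.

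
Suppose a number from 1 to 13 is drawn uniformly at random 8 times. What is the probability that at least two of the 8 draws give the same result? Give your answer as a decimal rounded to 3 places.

P(all 8 different) = 13/13 · 12/13 · ··· · 6/13 ≈ 0.064.
P(at least two equal) = 1 − 0.064 = 0.936.

0.936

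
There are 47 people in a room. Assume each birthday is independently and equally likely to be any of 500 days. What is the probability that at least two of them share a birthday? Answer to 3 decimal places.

It's easier to compute the probability that all 47 are distinct.
P(all distinct) = 500/500 · 499/500 · ··· · 454/500 ≈ 0.107.
So the probability of at least one match is 1 − 0.107 = 0.893.

0.893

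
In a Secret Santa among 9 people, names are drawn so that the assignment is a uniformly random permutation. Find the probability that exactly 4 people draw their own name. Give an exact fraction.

Choose which 4 of the 9 are fixed: C(9,4) = 126 ways.
The remaining 5 must have no fixed point: D(5) = 44.
P = 126·44/362880 = 11/720.

11/720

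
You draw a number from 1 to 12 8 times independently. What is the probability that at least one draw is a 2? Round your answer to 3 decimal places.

0.501

P(no draw is a 2) = (11/12)^8 ≈ 0.499.
P(at least one) = 1 − 0.499 = 0.501.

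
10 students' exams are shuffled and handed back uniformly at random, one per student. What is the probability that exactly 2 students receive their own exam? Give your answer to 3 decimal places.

Choose which 2 of the 10 are fixed: C(10,2) = 45 ways.
The remaining 8 must have no fixed point: D(8) = 14833.
P = 45·14833/3628800 = 2119/11520 ≈ 0.184.

0.184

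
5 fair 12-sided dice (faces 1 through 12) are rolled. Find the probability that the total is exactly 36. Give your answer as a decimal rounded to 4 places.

There are 12^5 = 248832 equally likely outcomes.
The number of ordered 5-tuples from {1,…,12} summing to 36 is 11385.
P(sum = 36) = 11385/248832 = 1265/27648 ≈ 0.0458.

0.0458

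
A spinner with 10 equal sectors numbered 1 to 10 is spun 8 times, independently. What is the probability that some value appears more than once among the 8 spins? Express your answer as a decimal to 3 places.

0.982

P(all 8 different) = 10/10 · 9/10 · ··· · 3/10 ≈ 0.018.
P(at least two equal) = 1 − 0.018 = 0.982.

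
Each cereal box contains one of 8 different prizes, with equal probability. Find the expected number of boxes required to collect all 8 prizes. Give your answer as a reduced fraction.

761/35

After i distinct types are collected, each trial gives a new one with probability (8−i)/8, so the expected wait for the next new type is 8/(8−i).
E = 8/8 + 8/7 + 8/6 + 8/5 + 8/4 + 8/3 + 8/2 + 8/1 = 761/35.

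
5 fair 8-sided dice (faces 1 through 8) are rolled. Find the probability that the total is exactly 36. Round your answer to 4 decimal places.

There are 8^5 = 32768 equally likely outcomes.
The number of ordered 5-tuples from {1,…,8} summing to 36 is 70.
P(sum = 36) = 70/32768 = 35/16384 ≈ 0.0021.

0.0021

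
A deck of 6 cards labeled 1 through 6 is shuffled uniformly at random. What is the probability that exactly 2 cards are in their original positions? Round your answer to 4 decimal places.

0.1875

Choose which 2 of the 6 are fixed: C(6,2) = 15 ways.
The remaining 4 must have no fixed point: D(4) = 9.
P = 15·9/720 = 3/16 ≈ 0.1875.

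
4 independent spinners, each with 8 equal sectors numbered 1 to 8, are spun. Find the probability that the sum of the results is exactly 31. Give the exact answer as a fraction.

There are 8^4 = 4096 equally likely outcomes.
The number of ordered 4-tuples from {1,…,8} summing to 31 is 4.
P(sum = 31) = 4/4096 = 1/1024.

1/1024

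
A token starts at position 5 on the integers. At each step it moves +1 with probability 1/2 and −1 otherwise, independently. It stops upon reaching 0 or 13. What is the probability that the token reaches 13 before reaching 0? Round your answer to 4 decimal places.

With a fair step, P(i) = ½P(i−1) + ½P(i+1) with P(0)=0, P(13)=1 has the linear solution P(i) = i/13.
P(5) = 5/13 ≈ 0.3846.

0.3846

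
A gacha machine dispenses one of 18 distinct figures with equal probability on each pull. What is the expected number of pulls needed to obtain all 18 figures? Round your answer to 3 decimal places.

62.912

After i distinct types are collected, each trial gives a new one with probability (18−i)/18, so the expected wait for the next new type is 18/(18−i).
E = 18/18 + 18/17 + 18/16 + 18/15 + 18/14 + 18/13 + 18/12 + 18/11 + 18/10 + 18/9 + 18/8 + 18/7 + 18/6 + 18/5 + 18/4 + 18/3 + 18/2 + 18/1 = 42822903/680680 ≈ 62.912.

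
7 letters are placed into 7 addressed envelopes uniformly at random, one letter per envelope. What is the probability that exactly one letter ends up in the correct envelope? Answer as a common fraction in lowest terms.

53/144

Choose which one is fixed: C(7,1) = 7 ways.
The remaining 6 must have no fixed point: D(6) = 265.
P = 7·265/5040 = 53/144.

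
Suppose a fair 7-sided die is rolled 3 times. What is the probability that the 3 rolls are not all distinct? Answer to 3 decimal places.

P(all 3 different) = 7/7 · 6/7 · ··· · 5/7 ≈ 0.612.
P(at least two equal) = 1 − 0.612 = 0.388.

0.388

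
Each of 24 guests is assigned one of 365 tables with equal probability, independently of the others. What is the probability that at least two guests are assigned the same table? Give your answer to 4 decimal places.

0.5383

It's easier to compute the probability that all 24 are distinct.
P(all distinct) = 365/365 · 364/365 · ··· · 342/365 ≈ 0.4617.
So the probability of at least one match is 1 − 0.4617 = 0.5383.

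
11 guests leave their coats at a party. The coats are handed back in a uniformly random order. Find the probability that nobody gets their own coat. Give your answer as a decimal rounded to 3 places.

0.368

This is the derangement probability: permutations of 11 with no fixed point.
D(11) = 11! · (1 − 1/1! + 1/2! − ··· + (−1)^11/11!) = 14684570.
P = 14684570/39916800 = 1468457/3991680 ≈ 0.368.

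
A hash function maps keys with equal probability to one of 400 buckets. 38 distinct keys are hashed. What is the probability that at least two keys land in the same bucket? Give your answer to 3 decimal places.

It's easier to compute the probability that all 38 are distinct.
P(all distinct) = 400/400 · 399/400 · ··· · 363/400 ≈ 0.163.
So the probability of at least one match is 1 − 0.163 = 0.837.

0.837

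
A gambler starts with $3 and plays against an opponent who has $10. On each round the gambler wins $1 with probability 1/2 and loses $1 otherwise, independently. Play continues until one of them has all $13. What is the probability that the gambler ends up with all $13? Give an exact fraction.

3/13

With a fair step, P(i) = ½P(i−1) + ½P(i+1) with P(0)=0, P(13)=1 has the linear solution P(i) = i/13.
P(3) = 3/13.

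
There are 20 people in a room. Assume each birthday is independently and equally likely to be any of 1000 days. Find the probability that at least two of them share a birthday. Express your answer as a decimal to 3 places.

It's easier to compute the probability that all 20 are distinct.
P(all distinct) = 1000/1000 · 999/1000 · ··· · 981/1000 ≈ 0.826.
So the probability of at least one match is 1 − 0.826 = 0.174.

0.174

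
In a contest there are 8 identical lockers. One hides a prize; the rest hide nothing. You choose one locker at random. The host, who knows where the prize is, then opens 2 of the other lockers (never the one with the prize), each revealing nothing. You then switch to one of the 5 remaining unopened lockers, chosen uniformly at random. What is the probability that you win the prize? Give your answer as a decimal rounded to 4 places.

0.1750

Your original locker holds the prize with probability 1/8, so the other 7 collectively hold it with probability 7/8.
The host can always find 2 empty lockers to open, so the reveals don't change that 7/8; it is now spread over the 5 remaining unopened lockers.
P(win by switching) = (7/8) · (1/5) = 7/40 ≈ 0.1750.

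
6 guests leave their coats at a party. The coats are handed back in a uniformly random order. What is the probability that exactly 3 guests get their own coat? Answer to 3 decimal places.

Choose which 3 of the 6 are fixed: C(6,3) = 20 ways.
The remaining 3 must have no fixed point: D(3) = 2.
P = 20·2/720 = 1/18 ≈ 0.056.

0.056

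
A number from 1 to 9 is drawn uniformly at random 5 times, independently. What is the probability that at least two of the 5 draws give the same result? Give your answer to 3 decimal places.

P(all 5 different) = 9/9 · 8/9 · ··· · 5/9 ≈ 0.256.
P(at least two equal) = 1 − 0.256 = 0.744.

0.744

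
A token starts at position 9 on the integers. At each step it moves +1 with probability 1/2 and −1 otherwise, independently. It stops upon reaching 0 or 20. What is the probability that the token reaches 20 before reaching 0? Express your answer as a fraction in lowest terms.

With a fair step, P(i) = ½P(i−1) + ½P(i+1) with P(0)=0, P(20)=1 has the linear solution P(i) = i/20.
P(9) = 9/20.

9/20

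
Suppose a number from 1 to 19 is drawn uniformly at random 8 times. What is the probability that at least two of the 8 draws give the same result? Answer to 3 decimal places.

P(all 8 different) = 19/19 · 18/19 · ··· · 12/19 ≈ 0.179.
P(at least two equal) = 1 − 0.179 = 0.821.

0.821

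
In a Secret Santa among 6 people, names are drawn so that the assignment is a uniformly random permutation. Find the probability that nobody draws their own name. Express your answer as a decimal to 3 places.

0.368

This is the derangement probability: permutations of 6 with no fixed point.
D(6) = 6! · (1 − 1/1! + 1/2! − ··· + (−1)^6/6!) = 265.
P = 265/720 = 53/144 ≈ 0.368.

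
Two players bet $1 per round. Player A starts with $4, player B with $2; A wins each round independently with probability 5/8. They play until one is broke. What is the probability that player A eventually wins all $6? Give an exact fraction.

850/931

Let r = q/p = (3/8)/(5/8) = 3/5. The recurrence P(i) = p·P(i+1) + q·P(i−1) with P(0)=0, P(6)=1 gives P(i) = (1 − r^i)/(1 − r^6).
P(4) = (1 − (3/5)^4) / (1 − (3/5)^6) = 850/931.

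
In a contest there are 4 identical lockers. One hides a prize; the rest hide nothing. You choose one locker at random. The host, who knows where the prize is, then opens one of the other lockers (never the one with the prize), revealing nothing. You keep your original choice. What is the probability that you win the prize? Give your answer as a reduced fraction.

The host can always open an empty locker regardless of your choice, so this gives no information about your original locker.
P(win by staying) = 1/4.

1/4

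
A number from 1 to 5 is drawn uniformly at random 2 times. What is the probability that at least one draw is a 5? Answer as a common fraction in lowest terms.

9/25

P(no draw is a 5) = (4/5)^2 = 16/25.
P(at least one) = 1 − 16/25 = 9/25.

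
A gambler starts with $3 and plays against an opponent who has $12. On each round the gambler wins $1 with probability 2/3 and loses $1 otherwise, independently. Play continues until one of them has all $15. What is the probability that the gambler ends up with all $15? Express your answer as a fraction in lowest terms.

Let r = q/p = (1/3)/(2/3) = 1/2. The recurrence P(i) = p·P(i+1) + q·P(i−1) with P(0)=0, P(15)=1 gives P(i) = (1 − r^i)/(1 − r^15).
P(3) = (1 − (1/2)^3) / (1 − (1/2)^15) = 4096/4681.

4096/4681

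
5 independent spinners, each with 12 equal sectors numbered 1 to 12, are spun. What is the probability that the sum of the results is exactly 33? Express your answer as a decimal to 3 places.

There are 12^5 = 248832 equally likely outcomes.
The number of ordered 5-tuples from {1,…,12} summing to 33 is 12435.
P(sum = 33) = 12435/248832 = 4145/82944 ≈ 0.050.

0.050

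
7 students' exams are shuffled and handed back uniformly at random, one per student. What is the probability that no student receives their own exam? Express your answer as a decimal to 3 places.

This is the derangement probability: permutations of 7 with no fixed point.
D(7) = 7! · (1 − 1/1! + 1/2! − ··· + (−1)^7/7!) = 1854.
P = 1854/5040 = 103/280 ≈ 0.368.

0.368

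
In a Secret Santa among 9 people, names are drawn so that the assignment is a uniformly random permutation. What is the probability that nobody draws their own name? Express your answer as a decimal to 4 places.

0.3679

This is the derangement probability: permutations of 9 with no fixed point.
D(9) = 9! · (1 − 1/1! + 1/2! − ··· + (−1)^9/9!) = 133496.
P = 133496/362880 = 16687/45360 ≈ 0.3679.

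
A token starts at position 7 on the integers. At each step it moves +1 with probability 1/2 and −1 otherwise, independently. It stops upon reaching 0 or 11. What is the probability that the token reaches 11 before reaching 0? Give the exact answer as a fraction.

7/11

With a fair step, P(i) = ½P(i−1) + ½P(i+1) with P(0)=0, P(11)=1 has the linear solution P(i) = i/11.
P(7) = 7/11.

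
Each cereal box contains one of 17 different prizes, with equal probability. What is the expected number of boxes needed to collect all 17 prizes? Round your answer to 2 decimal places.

After i distinct types are collected, each trial gives a new one with probability (17−i)/17, so the expected wait for the next new type is 17/(17−i).
E = 17/17 + 17/16 + 17/15 + 17/14 + 17/13 + 17/12 + 17/11 + 17/10 + 17/9 + 17/8 + 17/7 + 17/6 + 17/5 + 17/4 + 17/3 + 17/2 + 17/1 = 42142223/720720 ≈ 58.47.

58.47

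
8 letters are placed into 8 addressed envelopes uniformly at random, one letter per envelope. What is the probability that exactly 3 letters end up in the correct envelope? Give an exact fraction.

Choose which 3 of the 8 are fixed: C(8,3) = 56 ways.
The remaining 5 must have no fixed point: D(5) = 44.
P = 56·44/40320 = 11/180.

11/180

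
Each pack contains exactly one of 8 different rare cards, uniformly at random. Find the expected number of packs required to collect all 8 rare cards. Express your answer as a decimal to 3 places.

After i distinct types are collected, each trial gives a new one with probability (8−i)/8, so the expected wait for the next new type is 8/(8−i).
E = 8/8 + 8/7 + 8/6 + 8/5 + 8/4 + 8/3 + 8/2 + 8/1 = 761/35 ≈ 21.743.

21.743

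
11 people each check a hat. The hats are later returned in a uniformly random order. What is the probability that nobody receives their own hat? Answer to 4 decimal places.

0.3679

This is the derangement probability: permutations of 11 with no fixed point.
D(11) = 11! · (1 − 1/1! + 1/2! − ··· + (−1)^11/11!) = 14684570.
P = 14684570/39916800 = 1468457/3991680 ≈ 0.3679.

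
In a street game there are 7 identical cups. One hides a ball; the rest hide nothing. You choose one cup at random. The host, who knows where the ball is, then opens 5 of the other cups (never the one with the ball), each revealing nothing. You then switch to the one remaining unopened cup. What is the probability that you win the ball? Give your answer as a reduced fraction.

6/7

Your original cup holds the ball with probability 1/7, so the other 6 collectively hold it with probability 6/7.
The host can always find 5 empty cups to open, so the reveals don't change that 6/7; it is now spread over the 1 remaining unopened cup.
P(win by switching) = (6/7) · (1/1) = 6/7.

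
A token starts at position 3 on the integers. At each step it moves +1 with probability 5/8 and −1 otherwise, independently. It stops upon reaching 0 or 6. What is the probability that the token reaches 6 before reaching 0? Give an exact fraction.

125/152

Let r = q/p = (3/8)/(5/8) = 3/5. The recurrence P(i) = p·P(i+1) + q·P(i−1) with P(0)=0, P(6)=1 gives P(i) = (1 − r^i)/(1 − r^6).
P(3) = (1 − (3/5)^3) / (1 − (3/5)^6) = 125/152.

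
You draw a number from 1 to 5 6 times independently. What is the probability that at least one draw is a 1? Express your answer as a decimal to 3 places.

0.738

P(no draw is a 1) = (4/5)^6 ≈ 0.262.
P(at least one) = 1 − 0.262 = 0.738.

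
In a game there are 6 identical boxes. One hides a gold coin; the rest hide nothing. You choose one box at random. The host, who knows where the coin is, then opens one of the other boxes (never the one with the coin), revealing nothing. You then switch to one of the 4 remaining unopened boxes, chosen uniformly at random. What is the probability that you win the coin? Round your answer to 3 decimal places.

0.208

Your original box holds the coin with probability 1/6, so the other 5 collectively hold it with probability 5/6.
The host can always find an empty box to open, so this doesn't change that 5/6; it is now spread over the 4 remaining unopened boxes.
P(win by switching) = (5/6) · (1/4) = 5/24 ≈ 0.208.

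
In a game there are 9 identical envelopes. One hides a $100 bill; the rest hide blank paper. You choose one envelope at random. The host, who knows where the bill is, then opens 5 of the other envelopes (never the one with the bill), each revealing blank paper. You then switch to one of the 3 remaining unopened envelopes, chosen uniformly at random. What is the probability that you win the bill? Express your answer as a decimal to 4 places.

0.2963

Your original envelope holds the bill with probability 1/9, so the other 8 collectively hold it with probability 8/9.
The host can always find 5 empty envelopes to open, so the reveals don't change that 8/9; it is now spread over the 3 remaining unopened envelopes.
P(win by switching) = (8/9) · (1/3) = 8/27 ≈ 0.2963.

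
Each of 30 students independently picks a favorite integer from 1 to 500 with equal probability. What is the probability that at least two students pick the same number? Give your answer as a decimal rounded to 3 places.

It's easier to compute the probability that all 30 are distinct.
P(all distinct) = 500/500 · 499/500 · ··· · 471/500 ≈ 0.412.
So the probability of at least one match is 1 − 0.412 = 0.588.

0.588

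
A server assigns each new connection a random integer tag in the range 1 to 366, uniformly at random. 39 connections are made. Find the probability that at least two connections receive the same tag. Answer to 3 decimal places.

It's easier to compute the probability that all 39 are distinct.
P(all distinct) = 366/366 · 365/366 · ··· · 328/366 ≈ 0.123.
So the probability of at least one match is 1 − 0.123 = 0.877.

0.877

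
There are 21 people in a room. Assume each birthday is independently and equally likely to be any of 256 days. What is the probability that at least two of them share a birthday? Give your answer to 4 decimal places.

0.5696

It's easier to compute the probability that all 21 are distinct.
P(all distinct) = 256/256 · 255/256 · ··· · 236/256 ≈ 0.4304.
So the probability of at least one match is 1 − 0.4304 = 0.5696.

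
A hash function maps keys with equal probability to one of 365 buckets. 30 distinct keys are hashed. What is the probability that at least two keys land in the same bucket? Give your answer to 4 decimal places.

0.7063

It's easier to compute the probability that all 30 are distinct.
P(all distinct) = 365/365 · 364/365 · ··· · 336/365 ≈ 0.2937.
So the probability of at least one match is 1 − 0.2937 = 0.7063.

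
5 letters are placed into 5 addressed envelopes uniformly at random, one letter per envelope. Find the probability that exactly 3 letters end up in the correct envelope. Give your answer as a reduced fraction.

Choose which 3 of the 5 are fixed: C(5,3) = 10 ways.
The remaining 2 must have no fixed point: D(2) = 1.
P = 10·1/120 = 1/12.

1/12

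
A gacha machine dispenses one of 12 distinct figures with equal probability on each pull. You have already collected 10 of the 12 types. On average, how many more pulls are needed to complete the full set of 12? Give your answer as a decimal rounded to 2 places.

18.00

Starting from 10 distinct types, each trial gives a new one with probability (12−i)/12 when i types are held, so the wait for the next new type is 12/(12−i).
E = 12/2 + 12/1 = 18 ≈ 18.00.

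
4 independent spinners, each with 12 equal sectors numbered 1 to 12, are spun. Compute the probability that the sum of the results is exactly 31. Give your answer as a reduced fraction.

There are 12^4 = 20736 equally likely outcomes.
The number of ordered 4-tuples from {1,…,12} summing to 31 is 916.
P(sum = 31) = 916/20736 = 229/5184.

229/5184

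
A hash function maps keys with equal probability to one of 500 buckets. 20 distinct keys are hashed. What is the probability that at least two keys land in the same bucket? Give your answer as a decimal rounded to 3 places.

0.320

It's easier to compute the probability that all 20 are distinct.
P(all distinct) = 500/500 · 499/500 · ··· · 481/500 ≈ 0.680.
So the probability of at least one match is 1 − 0.680 = 0.320.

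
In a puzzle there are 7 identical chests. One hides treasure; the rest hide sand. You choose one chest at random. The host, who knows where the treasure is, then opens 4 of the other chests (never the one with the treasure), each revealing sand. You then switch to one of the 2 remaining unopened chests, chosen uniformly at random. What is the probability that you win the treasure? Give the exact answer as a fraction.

3/7

Your original chest holds the treasure with probability 1/7, so the other 6 collectively hold it with probability 6/7.
The host can always find 4 empty chests to open, so the reveals don't change that 6/7; it is now spread over the 2 remaining unopened chests.
P(win by switching) = (6/7) · (1/2) = 3/7.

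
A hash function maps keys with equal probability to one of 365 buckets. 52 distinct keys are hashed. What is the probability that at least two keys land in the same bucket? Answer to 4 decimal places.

0.9780

It's easier to compute the probability that all 52 are distinct.
P(all distinct) = 365/365 · 364/365 · ··· · 314/365 ≈ 0.0220.
So the probability of at least one match is 1 − 0.0220 = 0.9780.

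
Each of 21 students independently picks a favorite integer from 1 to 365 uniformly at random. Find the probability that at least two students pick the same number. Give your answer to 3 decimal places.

0.444

It's easier to compute the probability that all 21 are distinct.
P(all distinct) = 365/365 · 364/365 · ··· · 345/365 ≈ 0.556.
So the probability of at least one match is 1 − 0.556 = 0.444.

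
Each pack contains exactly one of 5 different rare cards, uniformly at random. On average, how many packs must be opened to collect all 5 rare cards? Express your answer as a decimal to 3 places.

After i distinct types are collected, each trial gives a new one with probability (5−i)/5, so the expected wait for the next new type is 5/(5−i).
E = 5/5 + 5/4 + 5/3 + 5/2 + 5/1 = 137/12 ≈ 11.417.

11.417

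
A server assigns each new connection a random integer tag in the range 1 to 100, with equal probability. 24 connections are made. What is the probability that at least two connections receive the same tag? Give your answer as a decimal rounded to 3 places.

It's easier to compute the probability that all 24 are distinct.
P(all distinct) = 100/100 · 99/100 · ··· · 77/100 ≈ 0.049.
So the probability of at least one match is 1 − 0.049 = 0.951.

0.951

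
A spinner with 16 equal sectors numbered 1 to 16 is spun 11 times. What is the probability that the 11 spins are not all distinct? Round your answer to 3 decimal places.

0.990

P(all 11 different) = 16/16 · 15/16 · ··· · 6/16 ≈ 0.010.
P(at least two equal) = 1 − 0.010 = 0.990.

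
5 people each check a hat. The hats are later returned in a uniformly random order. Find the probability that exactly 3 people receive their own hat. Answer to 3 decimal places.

Choose which 3 of the 5 are fixed: C(5,3) = 10 ways.
The remaining 2 must have no fixed point: D(2) = 1.
P = 10·1/120 = 1/12 ≈ 0.083.

0.083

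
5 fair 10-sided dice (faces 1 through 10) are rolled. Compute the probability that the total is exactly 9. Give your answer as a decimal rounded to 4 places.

0.0007

There are 10^5 = 100000 equally likely outcomes.
The number of ordered 5-tuples from {1,…,10} summing to 9 is 70.
P(sum = 9) = 70/100000 = 7/10000 ≈ 0.0007.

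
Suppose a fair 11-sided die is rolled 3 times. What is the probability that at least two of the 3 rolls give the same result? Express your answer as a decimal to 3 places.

P(all 3 different) = 11/11 · 10/11 · ··· · 9/11 ≈ 0.744.
P(at least two equal) = 1 − 0.744 = 0.256.

0.256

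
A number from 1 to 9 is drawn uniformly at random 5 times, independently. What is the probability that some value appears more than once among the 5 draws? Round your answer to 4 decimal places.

P(all 5 different) = 9/9 · 8/9 · ··· · 5/9 ≈ 0.2561.
P(at least two equal) = 1 − 0.2561 = 0.7439.

0.7439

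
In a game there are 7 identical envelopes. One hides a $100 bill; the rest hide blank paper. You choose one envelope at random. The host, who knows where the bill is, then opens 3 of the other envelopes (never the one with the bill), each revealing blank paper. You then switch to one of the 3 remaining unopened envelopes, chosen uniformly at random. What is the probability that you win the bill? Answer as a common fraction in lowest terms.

Your original envelope holds the bill with probability 1/7, so the other 6 collectively hold it with probability 6/7.
The host can always find 3 empty envelopes to open, so the reveals don't change that 6/7; it is now spread over the 3 remaining unopened envelopes.
P(win by switching) = (6/7) · (1/3) = 2/7.

2/7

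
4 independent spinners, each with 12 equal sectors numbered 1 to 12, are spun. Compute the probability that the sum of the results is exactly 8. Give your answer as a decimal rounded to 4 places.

There are 12^4 = 20736 equally likely outcomes.
The number of ordered 4-tuples from {1,…,12} summing to 8 is 35.
P(sum = 8) = 35/20736 ≈ 0.0017.

0.0017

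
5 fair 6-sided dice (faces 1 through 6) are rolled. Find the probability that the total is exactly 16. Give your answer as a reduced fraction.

There are 6^5 = 7776 equally likely outcomes.
The number of ordered 5-tuples from {1,…,6} summing to 16 is 735.
P(sum = 16) = 735/7776 = 245/2592.

245/2592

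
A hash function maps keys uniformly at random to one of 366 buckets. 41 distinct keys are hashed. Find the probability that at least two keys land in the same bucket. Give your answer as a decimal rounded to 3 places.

0.903

It's easier to compute the probability that all 41 are distinct.
P(all distinct) = 366/366 · 365/366 · ··· · 326/366 ≈ 0.097.
So the probability of at least one match is 1 − 0.097 = 0.903.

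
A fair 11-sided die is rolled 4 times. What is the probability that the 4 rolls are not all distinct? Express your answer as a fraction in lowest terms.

P(all 4 different) = 11/11 · 10/11 · ··· · 8/11 = 720/1331.
P(at least two equal) = 1 − 720/1331 = 611/1331.

611/1331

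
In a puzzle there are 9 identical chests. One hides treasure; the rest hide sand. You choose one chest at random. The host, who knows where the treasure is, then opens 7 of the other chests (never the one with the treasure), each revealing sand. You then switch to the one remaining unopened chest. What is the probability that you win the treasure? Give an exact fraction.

8/9

Your original chest holds the treasure with probability 1/9, so the other 8 collectively hold it with probability 8/9.
The host can always find 7 empty chests to open, so the reveals don't change that 8/9; it is now spread over the 1 remaining unopened chest.
P(win by switching) = (8/9) · (1/1) = 8/9.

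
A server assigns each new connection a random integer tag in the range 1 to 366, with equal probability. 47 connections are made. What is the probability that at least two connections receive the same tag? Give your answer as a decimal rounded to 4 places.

0.9544

It's easier to compute the probability that all 47 are distinct.
P(all distinct) = 366/366 · 365/366 · ··· · 320/366 ≈ 0.0456.
So the probability of at least one match is 1 − 0.0456 = 0.9544.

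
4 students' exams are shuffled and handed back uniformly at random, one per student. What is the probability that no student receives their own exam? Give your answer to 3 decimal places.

0.375

This is the derangement probability: permutations of 4 with no fixed point.
D(4) = 4! · (1 − 1/1! + 1/2! − ··· + (−1)^4/4!) = 9.
P = 9/24 = 3/8 ≈ 0.375.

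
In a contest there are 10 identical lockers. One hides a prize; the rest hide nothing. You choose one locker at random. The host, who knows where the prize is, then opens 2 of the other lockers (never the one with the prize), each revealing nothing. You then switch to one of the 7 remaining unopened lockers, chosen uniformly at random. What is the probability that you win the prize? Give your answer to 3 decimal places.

Your original locker holds the prize with probability 1/10, so the other 9 collectively hold it with probability 9/10.
The host can always find 2 empty lockers to open, so the reveals don't change that 9/10; it is now spread over the 7 remaining unopened lockers.
P(win by switching) = (9/10) · (1/7) = 9/70 ≈ 0.129.

0.129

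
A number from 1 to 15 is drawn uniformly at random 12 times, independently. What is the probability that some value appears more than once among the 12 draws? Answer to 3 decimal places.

P(all 12 different) = 15/15 · 14/15 · ··· · 4/15 ≈ 0.002.
P(at least two equal) = 1 − 0.002 = 0.998.

0.998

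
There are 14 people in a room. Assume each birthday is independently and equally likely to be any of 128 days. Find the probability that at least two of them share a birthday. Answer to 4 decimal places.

0.5216

It's easier to compute the probability that all 14 are distinct.
P(all distinct) = 128/128 · 127/128 · ··· · 115/128 ≈ 0.4784.
So the probability of at least one match is 1 − 0.4784 = 0.5216.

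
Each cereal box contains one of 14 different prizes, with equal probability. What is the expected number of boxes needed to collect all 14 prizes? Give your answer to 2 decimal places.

45.52

After i distinct types are collected, each trial gives a new one with probability (14−i)/14, so the expected wait for the next new type is 14/(14−i).
E = 14/14 + 14/13 + 14/12 + 14/11 + 14/10 + 14/9 + 14/8 + 14/7 + 14/6 + 14/5 + 14/4 + 14/3 + 14/2 + 14/1 = 1171733/25740 ≈ 45.52.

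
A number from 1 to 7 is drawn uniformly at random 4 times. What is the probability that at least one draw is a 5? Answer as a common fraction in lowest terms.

P(no draw is a 5) = (6/7)^4 = 1296/2401.
P(at least one) = 1 − 1296/2401 = 1105/2401.

1105/2401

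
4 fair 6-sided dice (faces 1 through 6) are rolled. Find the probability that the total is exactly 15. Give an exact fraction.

35/324

There are 6^4 = 1296 equally likely outcomes.
The number of ordered 4-tuples from {1,…,6} summing to 15 is 140.
P(sum = 15) = 140/1296 = 35/324.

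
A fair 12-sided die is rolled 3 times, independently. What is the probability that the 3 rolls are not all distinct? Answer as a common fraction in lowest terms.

17/72

P(all 3 different) = 12/12 · 11/12 · ··· · 10/12 = 55/72.
P(at least two equal) = 1 − 55/72 = 17/72.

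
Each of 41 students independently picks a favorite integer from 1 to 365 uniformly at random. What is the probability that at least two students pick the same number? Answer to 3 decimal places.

0.903

It's easier to compute the probability that all 41 are distinct.
P(all distinct) = 365/365 · 364/365 · ··· · 325/365 ≈ 0.097.
So the probability of at least one match is 1 − 0.097 = 0.903.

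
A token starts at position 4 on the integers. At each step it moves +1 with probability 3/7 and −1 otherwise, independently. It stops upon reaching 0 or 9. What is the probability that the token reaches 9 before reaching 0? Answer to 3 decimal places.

0.175

Let r = q/p = (4/7)/(3/7) = 4/3. The recurrence P(i) = p·P(i+1) + q·P(i−1) with P(0)=0, P(9)=1 gives P(i) = (1 − r^i)/(1 − r^9).
P(4) = (1 − (4/3)^4) / (1 − (4/3)^9) = 42525/242461 ≈ 0.175.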